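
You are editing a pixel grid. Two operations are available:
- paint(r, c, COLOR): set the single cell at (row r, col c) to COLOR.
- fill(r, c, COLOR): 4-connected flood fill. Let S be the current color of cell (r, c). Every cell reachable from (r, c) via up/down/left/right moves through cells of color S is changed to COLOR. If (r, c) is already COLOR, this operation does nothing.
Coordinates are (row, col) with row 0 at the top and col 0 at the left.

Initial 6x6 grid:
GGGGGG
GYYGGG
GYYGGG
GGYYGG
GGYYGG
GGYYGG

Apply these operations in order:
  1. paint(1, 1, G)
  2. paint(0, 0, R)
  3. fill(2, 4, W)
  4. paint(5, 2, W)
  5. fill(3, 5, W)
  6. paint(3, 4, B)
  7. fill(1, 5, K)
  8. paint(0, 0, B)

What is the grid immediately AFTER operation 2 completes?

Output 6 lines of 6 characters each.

After op 1 paint(1,1,G):
GGGGGG
GGYGGG
GYYGGG
GGYYGG
GGYYGG
GGYYGG
After op 2 paint(0,0,R):
RGGGGG
GGYGGG
GYYGGG
GGYYGG
GGYYGG
GGYYGG

Answer: RGGGGG
GGYGGG
GYYGGG
GGYYGG
GGYYGG
GGYYGG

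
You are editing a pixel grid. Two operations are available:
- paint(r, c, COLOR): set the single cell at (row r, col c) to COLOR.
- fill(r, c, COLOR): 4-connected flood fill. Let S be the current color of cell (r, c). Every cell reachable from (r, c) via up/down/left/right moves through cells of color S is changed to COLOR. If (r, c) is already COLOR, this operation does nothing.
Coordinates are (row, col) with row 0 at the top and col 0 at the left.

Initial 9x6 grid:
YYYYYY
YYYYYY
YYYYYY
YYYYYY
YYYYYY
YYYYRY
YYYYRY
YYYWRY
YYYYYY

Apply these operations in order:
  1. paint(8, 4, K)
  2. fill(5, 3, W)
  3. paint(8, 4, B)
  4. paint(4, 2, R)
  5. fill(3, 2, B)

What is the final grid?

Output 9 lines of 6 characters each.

Answer: BBBBBB
BBBBBB
BBBBBB
BBBBBB
BBRBBB
BBBBRB
BBBBRB
BBBBRB
BBBBBB

Derivation:
After op 1 paint(8,4,K):
YYYYYY
YYYYYY
YYYYYY
YYYYYY
YYYYYY
YYYYRY
YYYYRY
YYYWRY
YYYYKY
After op 2 fill(5,3,W) [49 cells changed]:
WWWWWW
WWWWWW
WWWWWW
WWWWWW
WWWWWW
WWWWRW
WWWWRW
WWWWRW
WWWWKW
After op 3 paint(8,4,B):
WWWWWW
WWWWWW
WWWWWW
WWWWWW
WWWWWW
WWWWRW
WWWWRW
WWWWRW
WWWWBW
After op 4 paint(4,2,R):
WWWWWW
WWWWWW
WWWWWW
WWWWWW
WWRWWW
WWWWRW
WWWWRW
WWWWRW
WWWWBW
After op 5 fill(3,2,B) [49 cells changed]:
BBBBBB
BBBBBB
BBBBBB
BBBBBB
BBRBBB
BBBBRB
BBBBRB
BBBBRB
BBBBBB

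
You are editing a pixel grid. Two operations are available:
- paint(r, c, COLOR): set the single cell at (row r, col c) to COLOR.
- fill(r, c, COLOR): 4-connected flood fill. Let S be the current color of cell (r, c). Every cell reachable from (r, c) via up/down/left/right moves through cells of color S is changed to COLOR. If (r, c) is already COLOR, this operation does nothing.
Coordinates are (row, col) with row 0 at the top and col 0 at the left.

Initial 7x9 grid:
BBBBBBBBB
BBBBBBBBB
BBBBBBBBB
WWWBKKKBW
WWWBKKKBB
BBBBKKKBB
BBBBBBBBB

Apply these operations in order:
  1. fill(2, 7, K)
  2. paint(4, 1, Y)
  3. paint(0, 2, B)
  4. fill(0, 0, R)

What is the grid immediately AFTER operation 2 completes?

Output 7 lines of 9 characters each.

After op 1 fill(2,7,K) [47 cells changed]:
KKKKKKKKK
KKKKKKKKK
KKKKKKKKK
WWWKKKKKW
WWWKKKKKK
KKKKKKKKK
KKKKKKKKK
After op 2 paint(4,1,Y):
KKKKKKKKK
KKKKKKKKK
KKKKKKKKK
WWWKKKKKW
WYWKKKKKK
KKKKKKKKK
KKKKKKKKK

Answer: KKKKKKKKK
KKKKKKKKK
KKKKKKKKK
WWWKKKKKW
WYWKKKKKK
KKKKKKKKK
KKKKKKKKK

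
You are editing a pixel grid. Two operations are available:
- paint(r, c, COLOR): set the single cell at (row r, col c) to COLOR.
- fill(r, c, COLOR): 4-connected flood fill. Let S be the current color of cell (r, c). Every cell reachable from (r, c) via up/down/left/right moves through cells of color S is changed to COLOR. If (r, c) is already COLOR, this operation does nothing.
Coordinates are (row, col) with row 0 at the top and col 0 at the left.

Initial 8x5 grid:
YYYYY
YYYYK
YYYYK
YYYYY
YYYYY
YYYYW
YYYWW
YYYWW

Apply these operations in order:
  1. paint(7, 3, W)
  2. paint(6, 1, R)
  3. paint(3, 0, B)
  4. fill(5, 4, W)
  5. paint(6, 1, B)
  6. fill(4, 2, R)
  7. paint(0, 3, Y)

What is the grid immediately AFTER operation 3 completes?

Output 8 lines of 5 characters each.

Answer: YYYYY
YYYYK
YYYYK
BYYYY
YYYYY
YYYYW
YRYWW
YYYWW

Derivation:
After op 1 paint(7,3,W):
YYYYY
YYYYK
YYYYK
YYYYY
YYYYY
YYYYW
YYYWW
YYYWW
After op 2 paint(6,1,R):
YYYYY
YYYYK
YYYYK
YYYYY
YYYYY
YYYYW
YRYWW
YYYWW
After op 3 paint(3,0,B):
YYYYY
YYYYK
YYYYK
BYYYY
YYYYY
YYYYW
YRYWW
YYYWW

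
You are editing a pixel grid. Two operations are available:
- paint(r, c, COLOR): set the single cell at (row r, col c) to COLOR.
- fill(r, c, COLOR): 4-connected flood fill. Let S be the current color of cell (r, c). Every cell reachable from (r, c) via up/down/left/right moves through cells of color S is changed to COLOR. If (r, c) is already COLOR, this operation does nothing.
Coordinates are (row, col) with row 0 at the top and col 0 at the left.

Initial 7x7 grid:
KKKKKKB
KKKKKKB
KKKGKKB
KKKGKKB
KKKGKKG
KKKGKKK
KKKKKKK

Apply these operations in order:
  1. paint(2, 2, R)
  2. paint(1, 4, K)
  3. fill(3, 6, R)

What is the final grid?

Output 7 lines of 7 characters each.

Answer: KKKKKKR
KKKKKKR
KKRGKKR
KKKGKKR
KKKGKKG
KKKGKKK
KKKKKKK

Derivation:
After op 1 paint(2,2,R):
KKKKKKB
KKKKKKB
KKRGKKB
KKKGKKB
KKKGKKG
KKKGKKK
KKKKKKK
After op 2 paint(1,4,K):
KKKKKKB
KKKKKKB
KKRGKKB
KKKGKKB
KKKGKKG
KKKGKKK
KKKKKKK
After op 3 fill(3,6,R) [4 cells changed]:
KKKKKKR
KKKKKKR
KKRGKKR
KKKGKKR
KKKGKKG
KKKGKKK
KKKKKKK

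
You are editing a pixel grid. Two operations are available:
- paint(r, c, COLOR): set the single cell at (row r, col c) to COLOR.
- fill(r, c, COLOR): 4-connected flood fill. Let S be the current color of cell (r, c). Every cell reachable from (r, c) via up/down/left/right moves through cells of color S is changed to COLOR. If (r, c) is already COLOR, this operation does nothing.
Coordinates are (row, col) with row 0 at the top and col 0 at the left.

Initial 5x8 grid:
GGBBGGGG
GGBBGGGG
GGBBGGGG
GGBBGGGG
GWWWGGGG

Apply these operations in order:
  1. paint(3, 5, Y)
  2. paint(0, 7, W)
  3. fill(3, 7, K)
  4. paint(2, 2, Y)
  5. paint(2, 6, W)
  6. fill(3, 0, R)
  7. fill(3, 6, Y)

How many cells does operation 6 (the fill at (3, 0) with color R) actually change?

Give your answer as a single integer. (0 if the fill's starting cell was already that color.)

Answer: 9

Derivation:
After op 1 paint(3,5,Y):
GGBBGGGG
GGBBGGGG
GGBBGGGG
GGBBGYGG
GWWWGGGG
After op 2 paint(0,7,W):
GGBBGGGW
GGBBGGGG
GGBBGGGG
GGBBGYGG
GWWWGGGG
After op 3 fill(3,7,K) [18 cells changed]:
GGBBKKKW
GGBBKKKK
GGBBKKKK
GGBBKYKK
GWWWKKKK
After op 4 paint(2,2,Y):
GGBBKKKW
GGBBKKKK
GGYBKKKK
GGBBKYKK
GWWWKKKK
After op 5 paint(2,6,W):
GGBBKKKW
GGBBKKKK
GGYBKKWK
GGBBKYKK
GWWWKKKK
After op 6 fill(3,0,R) [9 cells changed]:
RRBBKKKW
RRBBKKKK
RRYBKKWK
RRBBKYKK
RWWWKKKK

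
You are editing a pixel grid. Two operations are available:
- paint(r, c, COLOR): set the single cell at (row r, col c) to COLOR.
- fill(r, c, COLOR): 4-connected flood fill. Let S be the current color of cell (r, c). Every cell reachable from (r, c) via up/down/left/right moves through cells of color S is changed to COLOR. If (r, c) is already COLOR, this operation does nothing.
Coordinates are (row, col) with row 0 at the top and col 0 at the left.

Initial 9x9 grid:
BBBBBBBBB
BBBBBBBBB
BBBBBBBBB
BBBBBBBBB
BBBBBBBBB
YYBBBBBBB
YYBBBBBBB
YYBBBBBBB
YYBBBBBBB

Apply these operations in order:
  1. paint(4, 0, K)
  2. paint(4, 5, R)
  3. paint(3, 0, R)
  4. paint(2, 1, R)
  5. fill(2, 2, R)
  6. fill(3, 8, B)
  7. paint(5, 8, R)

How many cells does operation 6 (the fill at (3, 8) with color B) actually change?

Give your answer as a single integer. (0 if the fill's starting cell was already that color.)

After op 1 paint(4,0,K):
BBBBBBBBB
BBBBBBBBB
BBBBBBBBB
BBBBBBBBB
KBBBBBBBB
YYBBBBBBB
YYBBBBBBB
YYBBBBBBB
YYBBBBBBB
After op 2 paint(4,5,R):
BBBBBBBBB
BBBBBBBBB
BBBBBBBBB
BBBBBBBBB
KBBBBRBBB
YYBBBBBBB
YYBBBBBBB
YYBBBBBBB
YYBBBBBBB
After op 3 paint(3,0,R):
BBBBBBBBB
BBBBBBBBB
BBBBBBBBB
RBBBBBBBB
KBBBBRBBB
YYBBBBBBB
YYBBBBBBB
YYBBBBBBB
YYBBBBBBB
After op 4 paint(2,1,R):
BBBBBBBBB
BBBBBBBBB
BRBBBBBBB
RBBBBBBBB
KBBBBRBBB
YYBBBBBBB
YYBBBBBBB
YYBBBBBBB
YYBBBBBBB
After op 5 fill(2,2,R) [69 cells changed]:
RRRRRRRRR
RRRRRRRRR
RRRRRRRRR
RRRRRRRRR
KRRRRRRRR
YYRRRRRRR
YYRRRRRRR
YYRRRRRRR
YYRRRRRRR
After op 6 fill(3,8,B) [72 cells changed]:
BBBBBBBBB
BBBBBBBBB
BBBBBBBBB
BBBBBBBBB
KBBBBBBBB
YYBBBBBBB
YYBBBBBBB
YYBBBBBBB
YYBBBBBBB

Answer: 72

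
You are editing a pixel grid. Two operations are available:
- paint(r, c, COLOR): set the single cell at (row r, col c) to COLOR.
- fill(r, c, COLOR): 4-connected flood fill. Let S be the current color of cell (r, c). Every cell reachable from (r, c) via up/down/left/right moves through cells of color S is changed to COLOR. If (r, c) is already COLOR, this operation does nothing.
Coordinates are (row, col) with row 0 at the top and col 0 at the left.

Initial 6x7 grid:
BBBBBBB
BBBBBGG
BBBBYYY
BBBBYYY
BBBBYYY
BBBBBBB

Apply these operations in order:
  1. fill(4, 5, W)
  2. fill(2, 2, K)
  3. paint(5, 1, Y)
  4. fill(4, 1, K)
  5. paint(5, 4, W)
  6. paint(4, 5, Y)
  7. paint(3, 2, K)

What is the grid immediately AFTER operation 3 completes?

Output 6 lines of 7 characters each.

After op 1 fill(4,5,W) [9 cells changed]:
BBBBBBB
BBBBBGG
BBBBWWW
BBBBWWW
BBBBWWW
BBBBBBB
After op 2 fill(2,2,K) [31 cells changed]:
KKKKKKK
KKKKKGG
KKKKWWW
KKKKWWW
KKKKWWW
KKKKKKK
After op 3 paint(5,1,Y):
KKKKKKK
KKKKKGG
KKKKWWW
KKKKWWW
KKKKWWW
KYKKKKK

Answer: KKKKKKK
KKKKKGG
KKKKWWW
KKKKWWW
KKKKWWW
KYKKKKK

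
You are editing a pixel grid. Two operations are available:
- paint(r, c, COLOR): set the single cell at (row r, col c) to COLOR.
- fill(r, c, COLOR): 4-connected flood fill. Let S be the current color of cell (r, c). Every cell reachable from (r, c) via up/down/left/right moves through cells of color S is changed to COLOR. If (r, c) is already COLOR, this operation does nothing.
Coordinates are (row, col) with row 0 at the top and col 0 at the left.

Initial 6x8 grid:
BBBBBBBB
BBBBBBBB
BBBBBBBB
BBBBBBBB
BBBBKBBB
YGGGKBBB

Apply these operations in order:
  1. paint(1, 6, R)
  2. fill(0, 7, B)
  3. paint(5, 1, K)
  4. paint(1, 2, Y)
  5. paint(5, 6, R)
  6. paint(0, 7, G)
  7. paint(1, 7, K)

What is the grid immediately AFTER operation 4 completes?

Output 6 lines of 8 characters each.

After op 1 paint(1,6,R):
BBBBBBBB
BBBBBBRB
BBBBBBBB
BBBBBBBB
BBBBKBBB
YGGGKBBB
After op 2 fill(0,7,B) [0 cells changed]:
BBBBBBBB
BBBBBBRB
BBBBBBBB
BBBBBBBB
BBBBKBBB
YGGGKBBB
After op 3 paint(5,1,K):
BBBBBBBB
BBBBBBRB
BBBBBBBB
BBBBBBBB
BBBBKBBB
YKGGKBBB
After op 4 paint(1,2,Y):
BBBBBBBB
BBYBBBRB
BBBBBBBB
BBBBBBBB
BBBBKBBB
YKGGKBBB

Answer: BBBBBBBB
BBYBBBRB
BBBBBBBB
BBBBBBBB
BBBBKBBB
YKGGKBBB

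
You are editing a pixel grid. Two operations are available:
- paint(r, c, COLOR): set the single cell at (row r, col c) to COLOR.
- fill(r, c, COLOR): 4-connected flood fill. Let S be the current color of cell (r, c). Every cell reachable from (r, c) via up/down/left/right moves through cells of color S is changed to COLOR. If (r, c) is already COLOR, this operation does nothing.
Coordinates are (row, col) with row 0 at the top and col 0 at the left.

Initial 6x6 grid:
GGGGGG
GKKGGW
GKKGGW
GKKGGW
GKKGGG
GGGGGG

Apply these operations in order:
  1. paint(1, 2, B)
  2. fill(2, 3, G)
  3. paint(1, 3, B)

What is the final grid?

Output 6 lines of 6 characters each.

After op 1 paint(1,2,B):
GGGGGG
GKBGGW
GKKGGW
GKKGGW
GKKGGG
GGGGGG
After op 2 fill(2,3,G) [0 cells changed]:
GGGGGG
GKBGGW
GKKGGW
GKKGGW
GKKGGG
GGGGGG
After op 3 paint(1,3,B):
GGGGGG
GKBBGW
GKKGGW
GKKGGW
GKKGGG
GGGGGG

Answer: GGGGGG
GKBBGW
GKKGGW
GKKGGW
GKKGGG
GGGGGG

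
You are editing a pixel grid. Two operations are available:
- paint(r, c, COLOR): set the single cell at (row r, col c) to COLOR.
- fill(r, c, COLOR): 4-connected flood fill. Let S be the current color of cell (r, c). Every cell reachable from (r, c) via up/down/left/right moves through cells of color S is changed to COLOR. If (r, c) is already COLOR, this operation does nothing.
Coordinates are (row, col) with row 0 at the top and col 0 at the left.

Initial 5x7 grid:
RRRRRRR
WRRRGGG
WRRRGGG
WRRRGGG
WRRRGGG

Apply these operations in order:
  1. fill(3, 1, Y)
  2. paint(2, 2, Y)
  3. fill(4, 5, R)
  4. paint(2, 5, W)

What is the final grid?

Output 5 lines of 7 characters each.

After op 1 fill(3,1,Y) [19 cells changed]:
YYYYYYY
WYYYGGG
WYYYGGG
WYYYGGG
WYYYGGG
After op 2 paint(2,2,Y):
YYYYYYY
WYYYGGG
WYYYGGG
WYYYGGG
WYYYGGG
After op 3 fill(4,5,R) [12 cells changed]:
YYYYYYY
WYYYRRR
WYYYRRR
WYYYRRR
WYYYRRR
After op 4 paint(2,5,W):
YYYYYYY
WYYYRRR
WYYYRWR
WYYYRRR
WYYYRRR

Answer: YYYYYYY
WYYYRRR
WYYYRWR
WYYYRRR
WYYYRRR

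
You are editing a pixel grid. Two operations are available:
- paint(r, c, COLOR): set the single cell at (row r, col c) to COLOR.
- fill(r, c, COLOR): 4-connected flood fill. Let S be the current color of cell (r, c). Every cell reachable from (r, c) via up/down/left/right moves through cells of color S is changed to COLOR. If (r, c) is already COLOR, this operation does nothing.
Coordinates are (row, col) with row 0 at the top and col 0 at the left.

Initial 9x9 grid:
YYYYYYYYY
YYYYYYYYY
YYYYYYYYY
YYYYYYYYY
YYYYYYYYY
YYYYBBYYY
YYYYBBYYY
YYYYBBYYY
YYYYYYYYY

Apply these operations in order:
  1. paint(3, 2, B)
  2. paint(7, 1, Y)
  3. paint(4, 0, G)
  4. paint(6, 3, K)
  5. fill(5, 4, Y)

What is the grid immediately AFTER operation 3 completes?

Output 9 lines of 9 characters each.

Answer: YYYYYYYYY
YYYYYYYYY
YYYYYYYYY
YYBYYYYYY
GYYYYYYYY
YYYYBBYYY
YYYYBBYYY
YYYYBBYYY
YYYYYYYYY

Derivation:
After op 1 paint(3,2,B):
YYYYYYYYY
YYYYYYYYY
YYYYYYYYY
YYBYYYYYY
YYYYYYYYY
YYYYBBYYY
YYYYBBYYY
YYYYBBYYY
YYYYYYYYY
After op 2 paint(7,1,Y):
YYYYYYYYY
YYYYYYYYY
YYYYYYYYY
YYBYYYYYY
YYYYYYYYY
YYYYBBYYY
YYYYBBYYY
YYYYBBYYY
YYYYYYYYY
After op 3 paint(4,0,G):
YYYYYYYYY
YYYYYYYYY
YYYYYYYYY
YYBYYYYYY
GYYYYYYYY
YYYYBBYYY
YYYYBBYYY
YYYYBBYYY
YYYYYYYYY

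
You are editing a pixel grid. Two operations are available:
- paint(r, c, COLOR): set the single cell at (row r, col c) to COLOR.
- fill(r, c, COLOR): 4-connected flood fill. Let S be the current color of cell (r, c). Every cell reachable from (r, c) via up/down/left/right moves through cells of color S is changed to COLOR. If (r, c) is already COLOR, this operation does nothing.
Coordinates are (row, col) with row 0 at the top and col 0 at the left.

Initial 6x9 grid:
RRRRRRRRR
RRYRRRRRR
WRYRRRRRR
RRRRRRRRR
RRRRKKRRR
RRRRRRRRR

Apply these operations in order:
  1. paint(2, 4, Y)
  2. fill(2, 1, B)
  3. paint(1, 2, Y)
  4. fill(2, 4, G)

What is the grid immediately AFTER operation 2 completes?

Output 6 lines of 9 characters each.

Answer: BBBBBBBBB
BBYBBBBBB
WBYBYBBBB
BBBBBBBBB
BBBBKKBBB
BBBBBBBBB

Derivation:
After op 1 paint(2,4,Y):
RRRRRRRRR
RRYRRRRRR
WRYRYRRRR
RRRRRRRRR
RRRRKKRRR
RRRRRRRRR
After op 2 fill(2,1,B) [48 cells changed]:
BBBBBBBBB
BBYBBBBBB
WBYBYBBBB
BBBBBBBBB
BBBBKKBBB
BBBBBBBBB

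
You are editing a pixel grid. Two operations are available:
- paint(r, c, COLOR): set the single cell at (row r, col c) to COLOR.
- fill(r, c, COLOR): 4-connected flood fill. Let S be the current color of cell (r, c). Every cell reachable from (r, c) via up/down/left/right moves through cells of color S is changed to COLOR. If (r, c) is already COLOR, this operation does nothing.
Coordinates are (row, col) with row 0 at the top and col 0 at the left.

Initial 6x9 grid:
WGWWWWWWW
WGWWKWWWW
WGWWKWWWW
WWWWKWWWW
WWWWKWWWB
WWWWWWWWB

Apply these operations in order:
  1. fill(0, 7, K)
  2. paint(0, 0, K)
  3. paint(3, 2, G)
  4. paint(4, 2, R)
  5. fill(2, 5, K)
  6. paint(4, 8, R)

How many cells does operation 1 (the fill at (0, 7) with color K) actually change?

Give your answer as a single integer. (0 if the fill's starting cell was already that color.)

Answer: 45

Derivation:
After op 1 fill(0,7,K) [45 cells changed]:
KGKKKKKKK
KGKKKKKKK
KGKKKKKKK
KKKKKKKKK
KKKKKKKKB
KKKKKKKKB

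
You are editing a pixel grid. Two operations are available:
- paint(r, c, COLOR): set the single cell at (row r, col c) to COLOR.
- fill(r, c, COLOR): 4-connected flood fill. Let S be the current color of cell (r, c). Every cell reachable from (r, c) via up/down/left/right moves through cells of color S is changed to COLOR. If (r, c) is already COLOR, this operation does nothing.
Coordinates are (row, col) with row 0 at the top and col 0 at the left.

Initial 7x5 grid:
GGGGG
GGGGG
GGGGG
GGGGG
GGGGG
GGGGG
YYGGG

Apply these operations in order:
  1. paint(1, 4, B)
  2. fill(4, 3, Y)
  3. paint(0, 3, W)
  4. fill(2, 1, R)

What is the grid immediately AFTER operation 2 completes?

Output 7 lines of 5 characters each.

Answer: YYYYY
YYYYB
YYYYY
YYYYY
YYYYY
YYYYY
YYYYY

Derivation:
After op 1 paint(1,4,B):
GGGGG
GGGGB
GGGGG
GGGGG
GGGGG
GGGGG
YYGGG
After op 2 fill(4,3,Y) [32 cells changed]:
YYYYY
YYYYB
YYYYY
YYYYY
YYYYY
YYYYY
YYYYY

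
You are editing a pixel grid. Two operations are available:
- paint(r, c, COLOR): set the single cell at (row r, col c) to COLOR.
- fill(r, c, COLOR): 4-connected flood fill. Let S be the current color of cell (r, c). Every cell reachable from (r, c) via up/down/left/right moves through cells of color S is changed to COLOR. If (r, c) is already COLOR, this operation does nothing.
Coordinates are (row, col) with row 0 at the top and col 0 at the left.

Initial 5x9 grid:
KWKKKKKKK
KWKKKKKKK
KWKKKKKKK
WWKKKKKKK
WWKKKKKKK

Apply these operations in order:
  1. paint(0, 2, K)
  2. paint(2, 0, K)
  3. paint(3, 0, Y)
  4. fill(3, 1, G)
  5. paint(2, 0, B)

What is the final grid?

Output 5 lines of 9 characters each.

Answer: KGKKKKKKK
KGKKKKKKK
BGKKKKKKK
YGKKKKKKK
GGKKKKKKK

Derivation:
After op 1 paint(0,2,K):
KWKKKKKKK
KWKKKKKKK
KWKKKKKKK
WWKKKKKKK
WWKKKKKKK
After op 2 paint(2,0,K):
KWKKKKKKK
KWKKKKKKK
KWKKKKKKK
WWKKKKKKK
WWKKKKKKK
After op 3 paint(3,0,Y):
KWKKKKKKK
KWKKKKKKK
KWKKKKKKK
YWKKKKKKK
WWKKKKKKK
After op 4 fill(3,1,G) [6 cells changed]:
KGKKKKKKK
KGKKKKKKK
KGKKKKKKK
YGKKKKKKK
GGKKKKKKK
After op 5 paint(2,0,B):
KGKKKKKKK
KGKKKKKKK
BGKKKKKKK
YGKKKKKKK
GGKKKKKKK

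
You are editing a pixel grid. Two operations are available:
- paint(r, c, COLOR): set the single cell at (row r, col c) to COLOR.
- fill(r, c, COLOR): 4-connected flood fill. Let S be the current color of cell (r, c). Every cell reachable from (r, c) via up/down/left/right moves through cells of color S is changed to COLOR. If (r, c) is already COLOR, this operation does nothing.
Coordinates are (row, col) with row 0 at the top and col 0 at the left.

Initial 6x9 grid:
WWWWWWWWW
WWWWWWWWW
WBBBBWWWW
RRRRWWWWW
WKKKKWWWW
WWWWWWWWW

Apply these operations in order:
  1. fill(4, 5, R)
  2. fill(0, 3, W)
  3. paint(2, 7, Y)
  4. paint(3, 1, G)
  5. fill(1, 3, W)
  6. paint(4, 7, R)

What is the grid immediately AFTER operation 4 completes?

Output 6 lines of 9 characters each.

Answer: WWWWWWWWW
WWWWWWWWW
WBBBBWWYW
WGWWWWWWW
WKKKKWWWW
WWWWWWWWW

Derivation:
After op 1 fill(4,5,R) [42 cells changed]:
RRRRRRRRR
RRRRRRRRR
RBBBBRRRR
RRRRRRRRR
RKKKKRRRR
RRRRRRRRR
After op 2 fill(0,3,W) [46 cells changed]:
WWWWWWWWW
WWWWWWWWW
WBBBBWWWW
WWWWWWWWW
WKKKKWWWW
WWWWWWWWW
After op 3 paint(2,7,Y):
WWWWWWWWW
WWWWWWWWW
WBBBBWWYW
WWWWWWWWW
WKKKKWWWW
WWWWWWWWW
After op 4 paint(3,1,G):
WWWWWWWWW
WWWWWWWWW
WBBBBWWYW
WGWWWWWWW
WKKKKWWWW
WWWWWWWWW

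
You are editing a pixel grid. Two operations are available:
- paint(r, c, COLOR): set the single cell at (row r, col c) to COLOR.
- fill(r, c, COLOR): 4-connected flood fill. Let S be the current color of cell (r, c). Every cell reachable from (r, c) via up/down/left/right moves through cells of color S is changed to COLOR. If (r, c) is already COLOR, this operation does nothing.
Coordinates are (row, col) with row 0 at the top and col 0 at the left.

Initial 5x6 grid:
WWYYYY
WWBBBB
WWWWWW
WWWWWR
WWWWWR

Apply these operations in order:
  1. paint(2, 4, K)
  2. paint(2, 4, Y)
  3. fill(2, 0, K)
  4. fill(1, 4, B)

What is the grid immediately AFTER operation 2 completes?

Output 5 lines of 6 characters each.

After op 1 paint(2,4,K):
WWYYYY
WWBBBB
WWWWKW
WWWWWR
WWWWWR
After op 2 paint(2,4,Y):
WWYYYY
WWBBBB
WWWWYW
WWWWWR
WWWWWR

Answer: WWYYYY
WWBBBB
WWWWYW
WWWWWR
WWWWWR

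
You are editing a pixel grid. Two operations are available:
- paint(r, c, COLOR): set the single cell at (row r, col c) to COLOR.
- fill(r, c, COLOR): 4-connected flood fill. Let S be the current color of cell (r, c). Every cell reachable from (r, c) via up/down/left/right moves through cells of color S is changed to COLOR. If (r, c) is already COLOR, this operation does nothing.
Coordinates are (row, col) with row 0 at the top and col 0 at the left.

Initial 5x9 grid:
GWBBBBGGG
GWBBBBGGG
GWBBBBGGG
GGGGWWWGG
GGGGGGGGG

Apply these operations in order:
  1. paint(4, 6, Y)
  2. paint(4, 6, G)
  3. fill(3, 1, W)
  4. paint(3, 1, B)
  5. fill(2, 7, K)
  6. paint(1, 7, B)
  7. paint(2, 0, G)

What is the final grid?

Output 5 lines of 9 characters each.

Answer: KKBBBBKKK
KKBBBBKBK
GKBBBBKKK
KBKKKKKKK
KKKKKKKKK

Derivation:
After op 1 paint(4,6,Y):
GWBBBBGGG
GWBBBBGGG
GWBBBBGGG
GGGGWWWGG
GGGGGGYGG
After op 2 paint(4,6,G):
GWBBBBGGG
GWBBBBGGG
GWBBBBGGG
GGGGWWWGG
GGGGGGGGG
After op 3 fill(3,1,W) [27 cells changed]:
WWBBBBWWW
WWBBBBWWW
WWBBBBWWW
WWWWWWWWW
WWWWWWWWW
After op 4 paint(3,1,B):
WWBBBBWWW
WWBBBBWWW
WWBBBBWWW
WBWWWWWWW
WWWWWWWWW
After op 5 fill(2,7,K) [32 cells changed]:
KKBBBBKKK
KKBBBBKKK
KKBBBBKKK
KBKKKKKKK
KKKKKKKKK
After op 6 paint(1,7,B):
KKBBBBKKK
KKBBBBKBK
KKBBBBKKK
KBKKKKKKK
KKKKKKKKK
After op 7 paint(2,0,G):
KKBBBBKKK
KKBBBBKBK
GKBBBBKKK
KBKKKKKKK
KKKKKKKKK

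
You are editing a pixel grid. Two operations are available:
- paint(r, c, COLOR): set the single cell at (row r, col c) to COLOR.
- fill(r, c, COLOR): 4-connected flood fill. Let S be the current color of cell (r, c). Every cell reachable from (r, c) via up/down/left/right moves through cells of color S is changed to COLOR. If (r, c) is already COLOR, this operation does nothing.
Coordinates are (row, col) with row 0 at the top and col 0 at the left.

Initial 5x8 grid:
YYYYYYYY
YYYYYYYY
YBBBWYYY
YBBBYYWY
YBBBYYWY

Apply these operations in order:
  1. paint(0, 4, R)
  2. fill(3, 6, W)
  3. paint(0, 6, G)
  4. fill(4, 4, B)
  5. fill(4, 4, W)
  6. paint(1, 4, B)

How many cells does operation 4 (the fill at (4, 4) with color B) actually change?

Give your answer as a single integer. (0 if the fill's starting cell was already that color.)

After op 1 paint(0,4,R):
YYYYRYYY
YYYYYYYY
YBBBWYYY
YBBBYYWY
YBBBYYWY
After op 2 fill(3,6,W) [0 cells changed]:
YYYYRYYY
YYYYYYYY
YBBBWYYY
YBBBYYWY
YBBBYYWY
After op 3 paint(0,6,G):
YYYYRYGY
YYYYYYYY
YBBBWYYY
YBBBYYWY
YBBBYYWY
After op 4 fill(4,4,B) [26 cells changed]:
BBBBRBGB
BBBBBBBB
BBBBWBBB
BBBBBBWB
BBBBBBWB

Answer: 26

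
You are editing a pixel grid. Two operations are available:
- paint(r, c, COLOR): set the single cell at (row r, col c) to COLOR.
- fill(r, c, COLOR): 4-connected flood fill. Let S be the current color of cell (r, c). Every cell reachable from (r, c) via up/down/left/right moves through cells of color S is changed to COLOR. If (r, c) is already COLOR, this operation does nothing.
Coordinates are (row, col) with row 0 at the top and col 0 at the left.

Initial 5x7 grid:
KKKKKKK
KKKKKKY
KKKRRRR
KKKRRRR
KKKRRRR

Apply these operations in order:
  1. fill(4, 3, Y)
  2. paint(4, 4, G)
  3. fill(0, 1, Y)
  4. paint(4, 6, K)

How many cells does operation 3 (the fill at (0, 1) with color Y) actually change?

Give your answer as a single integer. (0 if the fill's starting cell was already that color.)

After op 1 fill(4,3,Y) [12 cells changed]:
KKKKKKK
KKKKKKY
KKKYYYY
KKKYYYY
KKKYYYY
After op 2 paint(4,4,G):
KKKKKKK
KKKKKKY
KKKYYYY
KKKYYYY
KKKYGYY
After op 3 fill(0,1,Y) [22 cells changed]:
YYYYYYY
YYYYYYY
YYYYYYY
YYYYYYY
YYYYGYY

Answer: 22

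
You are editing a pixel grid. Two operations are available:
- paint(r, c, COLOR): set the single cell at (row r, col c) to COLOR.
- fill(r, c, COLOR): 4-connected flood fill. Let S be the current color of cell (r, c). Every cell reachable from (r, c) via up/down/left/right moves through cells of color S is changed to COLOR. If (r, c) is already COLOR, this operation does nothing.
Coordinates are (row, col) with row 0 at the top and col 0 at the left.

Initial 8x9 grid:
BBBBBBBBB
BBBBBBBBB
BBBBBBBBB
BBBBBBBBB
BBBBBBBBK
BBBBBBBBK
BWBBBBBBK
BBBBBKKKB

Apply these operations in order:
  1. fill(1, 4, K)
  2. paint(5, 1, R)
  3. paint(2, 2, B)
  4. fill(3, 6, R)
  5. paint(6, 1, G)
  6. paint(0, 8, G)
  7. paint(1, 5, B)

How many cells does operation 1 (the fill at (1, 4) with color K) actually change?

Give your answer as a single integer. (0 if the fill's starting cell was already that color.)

Answer: 64

Derivation:
After op 1 fill(1,4,K) [64 cells changed]:
KKKKKKKKK
KKKKKKKKK
KKKKKKKKK
KKKKKKKKK
KKKKKKKKK
KKKKKKKKK
KWKKKKKKK
KKKKKKKKB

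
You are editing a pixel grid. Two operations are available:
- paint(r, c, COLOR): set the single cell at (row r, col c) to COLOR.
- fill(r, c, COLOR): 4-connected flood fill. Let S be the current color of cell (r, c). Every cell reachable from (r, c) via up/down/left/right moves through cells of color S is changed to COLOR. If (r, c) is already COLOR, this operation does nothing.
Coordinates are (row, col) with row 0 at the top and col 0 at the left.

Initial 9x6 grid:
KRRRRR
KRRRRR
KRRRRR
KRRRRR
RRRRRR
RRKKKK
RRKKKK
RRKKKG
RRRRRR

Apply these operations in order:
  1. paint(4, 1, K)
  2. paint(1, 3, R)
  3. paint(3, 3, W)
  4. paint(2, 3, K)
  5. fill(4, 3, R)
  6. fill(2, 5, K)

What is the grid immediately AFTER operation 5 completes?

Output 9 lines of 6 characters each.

Answer: KRRRRR
KRRRRR
KRRKRR
KRRWRR
RKRRRR
RRKKKK
RRKKKK
RRKKKG
RRRRRR

Derivation:
After op 1 paint(4,1,K):
KRRRRR
KRRRRR
KRRRRR
KRRRRR
RKRRRR
RRKKKK
RRKKKK
RRKKKG
RRRRRR
After op 2 paint(1,3,R):
KRRRRR
KRRRRR
KRRRRR
KRRRRR
RKRRRR
RRKKKK
RRKKKK
RRKKKG
RRRRRR
After op 3 paint(3,3,W):
KRRRRR
KRRRRR
KRRRRR
KRRWRR
RKRRRR
RRKKKK
RRKKKK
RRKKKG
RRRRRR
After op 4 paint(2,3,K):
KRRRRR
KRRRRR
KRRKRR
KRRWRR
RKRRRR
RRKKKK
RRKKKK
RRKKKG
RRRRRR
After op 5 fill(4,3,R) [0 cells changed]:
KRRRRR
KRRRRR
KRRKRR
KRRWRR
RKRRRR
RRKKKK
RRKKKK
RRKKKG
RRRRRR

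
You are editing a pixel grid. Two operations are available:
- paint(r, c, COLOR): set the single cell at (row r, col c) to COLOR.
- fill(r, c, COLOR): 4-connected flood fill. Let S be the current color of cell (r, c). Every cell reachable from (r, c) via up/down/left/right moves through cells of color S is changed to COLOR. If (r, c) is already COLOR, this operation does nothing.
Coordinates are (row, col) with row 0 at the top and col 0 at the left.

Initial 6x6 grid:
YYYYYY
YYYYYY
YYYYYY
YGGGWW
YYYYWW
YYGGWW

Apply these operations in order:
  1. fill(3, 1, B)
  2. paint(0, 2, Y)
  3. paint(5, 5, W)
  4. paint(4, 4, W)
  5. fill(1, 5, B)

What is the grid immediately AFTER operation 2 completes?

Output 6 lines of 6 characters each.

Answer: YYYYYY
YYYYYY
YYYYYY
YBBBWW
YYYYWW
YYGGWW

Derivation:
After op 1 fill(3,1,B) [3 cells changed]:
YYYYYY
YYYYYY
YYYYYY
YBBBWW
YYYYWW
YYGGWW
After op 2 paint(0,2,Y):
YYYYYY
YYYYYY
YYYYYY
YBBBWW
YYYYWW
YYGGWW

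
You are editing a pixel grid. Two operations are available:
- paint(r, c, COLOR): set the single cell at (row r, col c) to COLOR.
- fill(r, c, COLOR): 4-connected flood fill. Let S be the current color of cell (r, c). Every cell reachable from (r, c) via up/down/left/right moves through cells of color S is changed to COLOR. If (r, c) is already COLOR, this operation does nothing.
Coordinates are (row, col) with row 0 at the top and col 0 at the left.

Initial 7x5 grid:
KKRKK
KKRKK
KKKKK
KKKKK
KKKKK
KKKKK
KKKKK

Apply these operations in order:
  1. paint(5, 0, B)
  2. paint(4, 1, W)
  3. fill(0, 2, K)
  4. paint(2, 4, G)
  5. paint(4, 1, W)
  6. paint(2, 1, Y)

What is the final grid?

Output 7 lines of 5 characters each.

After op 1 paint(5,0,B):
KKRKK
KKRKK
KKKKK
KKKKK
KKKKK
BKKKK
KKKKK
After op 2 paint(4,1,W):
KKRKK
KKRKK
KKKKK
KKKKK
KWKKK
BKKKK
KKKKK
After op 3 fill(0,2,K) [2 cells changed]:
KKKKK
KKKKK
KKKKK
KKKKK
KWKKK
BKKKK
KKKKK
After op 4 paint(2,4,G):
KKKKK
KKKKK
KKKKG
KKKKK
KWKKK
BKKKK
KKKKK
After op 5 paint(4,1,W):
KKKKK
KKKKK
KKKKG
KKKKK
KWKKK
BKKKK
KKKKK
After op 6 paint(2,1,Y):
KKKKK
KKKKK
KYKKG
KKKKK
KWKKK
BKKKK
KKKKK

Answer: KKKKK
KKKKK
KYKKG
KKKKK
KWKKK
BKKKK
KKKKK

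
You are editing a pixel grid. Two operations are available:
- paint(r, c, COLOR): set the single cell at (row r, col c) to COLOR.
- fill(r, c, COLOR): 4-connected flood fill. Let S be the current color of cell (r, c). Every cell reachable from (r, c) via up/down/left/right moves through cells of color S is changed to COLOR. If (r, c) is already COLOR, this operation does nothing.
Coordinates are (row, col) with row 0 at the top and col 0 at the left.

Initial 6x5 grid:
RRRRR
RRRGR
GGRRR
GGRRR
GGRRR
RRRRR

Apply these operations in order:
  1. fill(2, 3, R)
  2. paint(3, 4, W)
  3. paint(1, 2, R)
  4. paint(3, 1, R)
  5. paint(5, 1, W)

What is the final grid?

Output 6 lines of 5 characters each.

After op 1 fill(2,3,R) [0 cells changed]:
RRRRR
RRRGR
GGRRR
GGRRR
GGRRR
RRRRR
After op 2 paint(3,4,W):
RRRRR
RRRGR
GGRRR
GGRRW
GGRRR
RRRRR
After op 3 paint(1,2,R):
RRRRR
RRRGR
GGRRR
GGRRW
GGRRR
RRRRR
After op 4 paint(3,1,R):
RRRRR
RRRGR
GGRRR
GRRRW
GGRRR
RRRRR
After op 5 paint(5,1,W):
RRRRR
RRRGR
GGRRR
GRRRW
GGRRR
RWRRR

Answer: RRRRR
RRRGR
GGRRR
GRRRW
GGRRR
RWRRR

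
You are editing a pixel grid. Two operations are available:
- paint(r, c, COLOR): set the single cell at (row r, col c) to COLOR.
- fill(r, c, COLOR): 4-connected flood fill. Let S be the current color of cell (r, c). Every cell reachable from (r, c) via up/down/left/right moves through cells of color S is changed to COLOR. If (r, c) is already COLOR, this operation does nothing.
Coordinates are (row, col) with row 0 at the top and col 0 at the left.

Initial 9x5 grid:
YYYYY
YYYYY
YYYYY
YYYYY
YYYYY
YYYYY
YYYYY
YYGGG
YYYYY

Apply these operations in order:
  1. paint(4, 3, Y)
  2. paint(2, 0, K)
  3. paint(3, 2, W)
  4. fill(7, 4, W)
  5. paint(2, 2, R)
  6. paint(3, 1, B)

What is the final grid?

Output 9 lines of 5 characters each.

Answer: YYYYY
YYYYY
KYRYY
YBWYY
YYYYY
YYYYY
YYYYY
YYWWW
YYYYY

Derivation:
After op 1 paint(4,3,Y):
YYYYY
YYYYY
YYYYY
YYYYY
YYYYY
YYYYY
YYYYY
YYGGG
YYYYY
After op 2 paint(2,0,K):
YYYYY
YYYYY
KYYYY
YYYYY
YYYYY
YYYYY
YYYYY
YYGGG
YYYYY
After op 3 paint(3,2,W):
YYYYY
YYYYY
KYYYY
YYWYY
YYYYY
YYYYY
YYYYY
YYGGG
YYYYY
After op 4 fill(7,4,W) [3 cells changed]:
YYYYY
YYYYY
KYYYY
YYWYY
YYYYY
YYYYY
YYYYY
YYWWW
YYYYY
After op 5 paint(2,2,R):
YYYYY
YYYYY
KYRYY
YYWYY
YYYYY
YYYYY
YYYYY
YYWWW
YYYYY
After op 6 paint(3,1,B):
YYYYY
YYYYY
KYRYY
YBWYY
YYYYY
YYYYY
YYYYY
YYWWW
YYYYY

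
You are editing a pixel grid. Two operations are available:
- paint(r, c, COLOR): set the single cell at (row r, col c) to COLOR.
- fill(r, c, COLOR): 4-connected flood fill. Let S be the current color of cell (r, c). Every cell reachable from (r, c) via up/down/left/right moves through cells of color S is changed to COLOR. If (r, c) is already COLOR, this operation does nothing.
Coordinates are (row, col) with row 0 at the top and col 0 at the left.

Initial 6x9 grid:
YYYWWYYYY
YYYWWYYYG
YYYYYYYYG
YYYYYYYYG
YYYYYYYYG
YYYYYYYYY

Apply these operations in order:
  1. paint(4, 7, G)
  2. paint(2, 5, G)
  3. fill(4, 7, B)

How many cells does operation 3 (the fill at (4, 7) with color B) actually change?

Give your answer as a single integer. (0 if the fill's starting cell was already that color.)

Answer: 5

Derivation:
After op 1 paint(4,7,G):
YYYWWYYYY
YYYWWYYYG
YYYYYYYYG
YYYYYYYYG
YYYYYYYGG
YYYYYYYYY
After op 2 paint(2,5,G):
YYYWWYYYY
YYYWWYYYG
YYYYYGYYG
YYYYYYYYG
YYYYYYYGG
YYYYYYYYY
After op 3 fill(4,7,B) [5 cells changed]:
YYYWWYYYY
YYYWWYYYB
YYYYYGYYB
YYYYYYYYB
YYYYYYYBB
YYYYYYYYY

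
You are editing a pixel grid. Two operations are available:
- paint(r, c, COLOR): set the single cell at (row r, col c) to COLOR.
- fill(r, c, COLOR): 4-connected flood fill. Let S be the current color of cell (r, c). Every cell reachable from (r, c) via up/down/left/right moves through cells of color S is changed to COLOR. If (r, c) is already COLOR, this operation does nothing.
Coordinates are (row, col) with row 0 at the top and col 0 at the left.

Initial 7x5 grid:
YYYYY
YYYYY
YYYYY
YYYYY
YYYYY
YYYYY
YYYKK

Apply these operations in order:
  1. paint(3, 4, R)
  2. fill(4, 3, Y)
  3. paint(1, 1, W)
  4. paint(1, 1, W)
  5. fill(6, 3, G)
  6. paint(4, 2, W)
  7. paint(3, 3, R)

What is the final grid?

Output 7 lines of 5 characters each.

Answer: YYYYY
YWYYY
YYYYY
YYYRR
YYWYY
YYYYY
YYYGG

Derivation:
After op 1 paint(3,4,R):
YYYYY
YYYYY
YYYYY
YYYYR
YYYYY
YYYYY
YYYKK
After op 2 fill(4,3,Y) [0 cells changed]:
YYYYY
YYYYY
YYYYY
YYYYR
YYYYY
YYYYY
YYYKK
After op 3 paint(1,1,W):
YYYYY
YWYYY
YYYYY
YYYYR
YYYYY
YYYYY
YYYKK
After op 4 paint(1,1,W):
YYYYY
YWYYY
YYYYY
YYYYR
YYYYY
YYYYY
YYYKK
After op 5 fill(6,3,G) [2 cells changed]:
YYYYY
YWYYY
YYYYY
YYYYR
YYYYY
YYYYY
YYYGG
After op 6 paint(4,2,W):
YYYYY
YWYYY
YYYYY
YYYYR
YYWYY
YYYYY
YYYGG
After op 7 paint(3,3,R):
YYYYY
YWYYY
YYYYY
YYYRR
YYWYY
YYYYY
YYYGG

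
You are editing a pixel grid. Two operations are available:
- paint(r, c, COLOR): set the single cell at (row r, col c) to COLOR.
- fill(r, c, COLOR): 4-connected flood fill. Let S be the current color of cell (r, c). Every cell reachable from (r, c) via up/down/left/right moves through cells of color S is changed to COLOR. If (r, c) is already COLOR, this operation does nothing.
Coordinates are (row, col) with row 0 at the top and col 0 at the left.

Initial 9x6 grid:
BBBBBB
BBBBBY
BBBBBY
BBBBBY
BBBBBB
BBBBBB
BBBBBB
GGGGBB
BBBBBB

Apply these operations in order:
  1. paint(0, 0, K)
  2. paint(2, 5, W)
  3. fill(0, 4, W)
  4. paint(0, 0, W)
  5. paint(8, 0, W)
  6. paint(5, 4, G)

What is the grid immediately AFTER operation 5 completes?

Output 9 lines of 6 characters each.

After op 1 paint(0,0,K):
KBBBBB
BBBBBY
BBBBBY
BBBBBY
BBBBBB
BBBBBB
BBBBBB
GGGGBB
BBBBBB
After op 2 paint(2,5,W):
KBBBBB
BBBBBY
BBBBBW
BBBBBY
BBBBBB
BBBBBB
BBBBBB
GGGGBB
BBBBBB
After op 3 fill(0,4,W) [46 cells changed]:
KWWWWW
WWWWWY
WWWWWW
WWWWWY
WWWWWW
WWWWWW
WWWWWW
GGGGWW
WWWWWW
After op 4 paint(0,0,W):
WWWWWW
WWWWWY
WWWWWW
WWWWWY
WWWWWW
WWWWWW
WWWWWW
GGGGWW
WWWWWW
After op 5 paint(8,0,W):
WWWWWW
WWWWWY
WWWWWW
WWWWWY
WWWWWW
WWWWWW
WWWWWW
GGGGWW
WWWWWW

Answer: WWWWWW
WWWWWY
WWWWWW
WWWWWY
WWWWWW
WWWWWW
WWWWWW
GGGGWW
WWWWWW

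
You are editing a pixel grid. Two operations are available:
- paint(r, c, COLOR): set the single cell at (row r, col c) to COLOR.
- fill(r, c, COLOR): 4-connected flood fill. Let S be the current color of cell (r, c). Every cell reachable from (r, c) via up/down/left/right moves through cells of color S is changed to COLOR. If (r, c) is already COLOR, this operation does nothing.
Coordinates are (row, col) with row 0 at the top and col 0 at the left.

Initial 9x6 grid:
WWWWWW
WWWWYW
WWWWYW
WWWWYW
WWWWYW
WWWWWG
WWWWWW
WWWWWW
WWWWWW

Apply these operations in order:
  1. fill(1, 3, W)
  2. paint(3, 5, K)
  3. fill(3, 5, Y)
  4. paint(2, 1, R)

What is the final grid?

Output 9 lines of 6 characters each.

After op 1 fill(1,3,W) [0 cells changed]:
WWWWWW
WWWWYW
WWWWYW
WWWWYW
WWWWYW
WWWWWG
WWWWWW
WWWWWW
WWWWWW
After op 2 paint(3,5,K):
WWWWWW
WWWWYW
WWWWYW
WWWWYK
WWWWYW
WWWWWG
WWWWWW
WWWWWW
WWWWWW
After op 3 fill(3,5,Y) [1 cells changed]:
WWWWWW
WWWWYW
WWWWYW
WWWWYY
WWWWYW
WWWWWG
WWWWWW
WWWWWW
WWWWWW
After op 4 paint(2,1,R):
WWWWWW
WWWWYW
WRWWYW
WWWWYY
WWWWYW
WWWWWG
WWWWWW
WWWWWW
WWWWWW

Answer: WWWWWW
WWWWYW
WRWWYW
WWWWYY
WWWWYW
WWWWWG
WWWWWW
WWWWWW
WWWWWW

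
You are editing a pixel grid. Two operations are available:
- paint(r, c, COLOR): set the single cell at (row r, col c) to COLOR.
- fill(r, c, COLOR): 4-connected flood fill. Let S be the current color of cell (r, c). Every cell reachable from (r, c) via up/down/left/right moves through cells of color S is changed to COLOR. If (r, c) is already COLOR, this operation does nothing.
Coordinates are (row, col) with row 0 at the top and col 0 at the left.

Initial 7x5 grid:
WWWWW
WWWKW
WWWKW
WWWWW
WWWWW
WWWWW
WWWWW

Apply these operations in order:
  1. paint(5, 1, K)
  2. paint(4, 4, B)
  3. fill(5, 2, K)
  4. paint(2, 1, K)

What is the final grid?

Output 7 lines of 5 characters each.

Answer: KKKKK
KKKKK
KKKKK
KKKKK
KKKKB
KKKKK
KKKKK

Derivation:
After op 1 paint(5,1,K):
WWWWW
WWWKW
WWWKW
WWWWW
WWWWW
WKWWW
WWWWW
After op 2 paint(4,4,B):
WWWWW
WWWKW
WWWKW
WWWWW
WWWWB
WKWWW
WWWWW
After op 3 fill(5,2,K) [31 cells changed]:
KKKKK
KKKKK
KKKKK
KKKKK
KKKKB
KKKKK
KKKKK
After op 4 paint(2,1,K):
KKKKK
KKKKK
KKKKK
KKKKK
KKKKB
KKKKK
KKKKK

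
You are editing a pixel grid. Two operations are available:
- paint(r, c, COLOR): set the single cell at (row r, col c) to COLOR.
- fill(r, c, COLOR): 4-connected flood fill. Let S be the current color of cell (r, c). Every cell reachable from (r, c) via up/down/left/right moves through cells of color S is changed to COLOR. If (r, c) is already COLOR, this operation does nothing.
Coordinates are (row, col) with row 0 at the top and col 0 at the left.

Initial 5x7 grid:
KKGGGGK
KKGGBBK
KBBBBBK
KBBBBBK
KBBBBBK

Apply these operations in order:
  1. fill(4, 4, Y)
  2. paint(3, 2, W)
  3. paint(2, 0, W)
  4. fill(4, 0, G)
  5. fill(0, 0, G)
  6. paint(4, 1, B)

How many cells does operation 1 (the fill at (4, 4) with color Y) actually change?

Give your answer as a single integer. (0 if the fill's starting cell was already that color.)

After op 1 fill(4,4,Y) [17 cells changed]:
KKGGGGK
KKGGYYK
KYYYYYK
KYYYYYK
KYYYYYK

Answer: 17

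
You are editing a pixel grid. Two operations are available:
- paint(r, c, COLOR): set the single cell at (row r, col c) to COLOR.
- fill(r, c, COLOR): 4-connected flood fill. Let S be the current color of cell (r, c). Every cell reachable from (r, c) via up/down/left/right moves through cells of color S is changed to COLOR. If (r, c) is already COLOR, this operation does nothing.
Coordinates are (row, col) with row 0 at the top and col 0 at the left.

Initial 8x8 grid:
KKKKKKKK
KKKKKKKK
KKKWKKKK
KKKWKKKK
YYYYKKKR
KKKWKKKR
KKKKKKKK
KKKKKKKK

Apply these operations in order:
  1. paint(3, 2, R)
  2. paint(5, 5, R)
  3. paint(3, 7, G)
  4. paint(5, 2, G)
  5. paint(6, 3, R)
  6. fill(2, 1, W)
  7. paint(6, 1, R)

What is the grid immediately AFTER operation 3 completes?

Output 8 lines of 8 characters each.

Answer: KKKKKKKK
KKKKKKKK
KKKWKKKK
KKRWKKKG
YYYYKKKR
KKKWKRKR
KKKKKKKK
KKKKKKKK

Derivation:
After op 1 paint(3,2,R):
KKKKKKKK
KKKKKKKK
KKKWKKKK
KKRWKKKK
YYYYKKKR
KKKWKKKR
KKKKKKKK
KKKKKKKK
After op 2 paint(5,5,R):
KKKKKKKK
KKKKKKKK
KKKWKKKK
KKRWKKKK
YYYYKKKR
KKKWKRKR
KKKKKKKK
KKKKKKKK
After op 3 paint(3,7,G):
KKKKKKKK
KKKKKKKK
KKKWKKKK
KKRWKKKG
YYYYKKKR
KKKWKRKR
KKKKKKKK
KKKKKKKK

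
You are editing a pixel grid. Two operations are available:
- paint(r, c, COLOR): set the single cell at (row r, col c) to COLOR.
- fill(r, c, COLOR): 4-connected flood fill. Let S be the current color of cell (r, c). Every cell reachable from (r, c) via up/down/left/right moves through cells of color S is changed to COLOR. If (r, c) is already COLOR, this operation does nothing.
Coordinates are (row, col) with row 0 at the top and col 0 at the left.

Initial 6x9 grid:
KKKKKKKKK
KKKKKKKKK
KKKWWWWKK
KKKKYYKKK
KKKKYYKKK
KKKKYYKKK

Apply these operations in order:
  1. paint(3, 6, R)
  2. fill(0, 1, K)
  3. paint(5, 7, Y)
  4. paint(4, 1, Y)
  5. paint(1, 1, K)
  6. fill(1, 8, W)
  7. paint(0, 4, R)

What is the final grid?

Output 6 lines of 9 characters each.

After op 1 paint(3,6,R):
KKKKKKKKK
KKKKKKKKK
KKKWWWWKK
KKKKYYRKK
KKKKYYKKK
KKKKYYKKK
After op 2 fill(0,1,K) [0 cells changed]:
KKKKKKKKK
KKKKKKKKK
KKKWWWWKK
KKKKYYRKK
KKKKYYKKK
KKKKYYKKK
After op 3 paint(5,7,Y):
KKKKKKKKK
KKKKKKKKK
KKKWWWWKK
KKKKYYRKK
KKKKYYKKK
KKKKYYKYK
After op 4 paint(4,1,Y):
KKKKKKKKK
KKKKKKKKK
KKKWWWWKK
KKKKYYRKK
KYKKYYKKK
KKKKYYKYK
After op 5 paint(1,1,K):
KKKKKKKKK
KKKKKKKKK
KKKWWWWKK
KKKKYYRKK
KYKKYYKKK
KKKKYYKYK
After op 6 fill(1,8,W) [41 cells changed]:
WWWWWWWWW
WWWWWWWWW
WWWWWWWWW
WWWWYYRWW
WYWWYYWWW
WWWWYYWYW
After op 7 paint(0,4,R):
WWWWRWWWW
WWWWWWWWW
WWWWWWWWW
WWWWYYRWW
WYWWYYWWW
WWWWYYWYW

Answer: WWWWRWWWW
WWWWWWWWW
WWWWWWWWW
WWWWYYRWW
WYWWYYWWW
WWWWYYWYW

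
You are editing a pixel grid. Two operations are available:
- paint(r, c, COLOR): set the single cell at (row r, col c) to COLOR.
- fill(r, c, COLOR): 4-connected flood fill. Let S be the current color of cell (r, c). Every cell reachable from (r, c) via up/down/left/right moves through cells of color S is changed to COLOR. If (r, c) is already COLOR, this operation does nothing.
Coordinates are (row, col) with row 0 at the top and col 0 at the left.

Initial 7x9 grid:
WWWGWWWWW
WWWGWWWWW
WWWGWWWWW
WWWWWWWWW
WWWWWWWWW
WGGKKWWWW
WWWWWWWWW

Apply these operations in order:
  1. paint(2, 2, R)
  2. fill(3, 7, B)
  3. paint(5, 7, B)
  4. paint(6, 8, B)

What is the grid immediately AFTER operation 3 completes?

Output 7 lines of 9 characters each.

After op 1 paint(2,2,R):
WWWGWWWWW
WWWGWWWWW
WWRGWWWWW
WWWWWWWWW
WWWWWWWWW
WGGKKWWWW
WWWWWWWWW
After op 2 fill(3,7,B) [55 cells changed]:
BBBGBBBBB
BBBGBBBBB
BBRGBBBBB
BBBBBBBBB
BBBBBBBBB
BGGKKBBBB
BBBBBBBBB
After op 3 paint(5,7,B):
BBBGBBBBB
BBBGBBBBB
BBRGBBBBB
BBBBBBBBB
BBBBBBBBB
BGGKKBBBB
BBBBBBBBB

Answer: BBBGBBBBB
BBBGBBBBB
BBRGBBBBB
BBBBBBBBB
BBBBBBBBB
BGGKKBBBB
BBBBBBBBB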